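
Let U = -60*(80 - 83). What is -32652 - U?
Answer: -32832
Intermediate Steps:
U = 180 (U = -60*(-3) = 180)
-32652 - U = -32652 - 1*180 = -32652 - 180 = -32832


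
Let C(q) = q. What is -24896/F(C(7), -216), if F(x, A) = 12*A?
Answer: 778/81 ≈ 9.6049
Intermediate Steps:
-24896/F(C(7), -216) = -24896/(12*(-216)) = -24896/(-2592) = -24896*(-1)/2592 = -1*(-778/81) = 778/81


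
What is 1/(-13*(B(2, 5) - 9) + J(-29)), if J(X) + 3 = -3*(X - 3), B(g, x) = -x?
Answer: 1/275 ≈ 0.0036364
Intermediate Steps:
J(X) = 6 - 3*X (J(X) = -3 - 3*(X - 3) = -3 - 3*(-3 + X) = -3 + (9 - 3*X) = 6 - 3*X)
1/(-13*(B(2, 5) - 9) + J(-29)) = 1/(-13*(-1*5 - 9) + (6 - 3*(-29))) = 1/(-13*(-5 - 9) + (6 + 87)) = 1/(-13*(-14) + 93) = 1/(182 + 93) = 1/275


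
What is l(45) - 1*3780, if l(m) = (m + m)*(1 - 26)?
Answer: -6030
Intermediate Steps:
l(m) = -50*m (l(m) = (2*m)*(-25) = -50*m)
l(45) - 1*3780 = -50*45 - 1*3780 = -2250 - 3780 = -6030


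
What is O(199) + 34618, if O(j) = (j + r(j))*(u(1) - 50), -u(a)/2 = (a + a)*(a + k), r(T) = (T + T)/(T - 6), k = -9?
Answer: 5982784/193 ≈ 30999.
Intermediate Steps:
r(T) = 2*T/(-6 + T) (r(T) = (2*T)/(-6 + T) = 2*T/(-6 + T))
u(a) = -4*a*(-9 + a) (u(a) = -2*(a + a)*(a - 9) = -2*2*a*(-9 + a) = -4*a*(-9 + a))
O(j) = -18*j - 36*j/(-6 + j) (O(j) = (j + 2*j/(-6 + j))*(4*1*(9 - 1*1) - 50) = (j + 2*j/(-6 + j))*(4*1*(9 - 1) - 50) = (j + 2*j/(-6 + j))*(4*1*8 - 50) = (j + 2*j/(-6 + j))*(32 - 50) = (j + 2*j/(-6 + j))*(-18) = -18*j - 36*j/(-6 + j))
O(199) + 34618 = 18*199*(4 - 1*199)/(-6 + 199) + 34618 = 18*199*(4 - 199)/193 + 34618 = 18*199*(1/193)*(-195) + 34618 = -698490/193 + 34618 = 5982784/193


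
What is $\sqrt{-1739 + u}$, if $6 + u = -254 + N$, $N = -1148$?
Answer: $i \sqrt{3147} \approx 56.098 i$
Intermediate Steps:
$u = -1408$ ($u = -6 - 1402 = -1408$)
$\sqrt{-1739 + u} = \sqrt{-1739 - 1408} = \sqrt{-3147} = i \sqrt{3147}$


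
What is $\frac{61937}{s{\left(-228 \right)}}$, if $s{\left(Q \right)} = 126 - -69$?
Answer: $\frac{61937}{195} \approx 317.63$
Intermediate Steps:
$s{\left(Q \right)} = 195$ ($s{\left(Q \right)} = 126 + 69 = 195$)
$\frac{61937}{s{\left(-228 \right)}} = \frac{61937}{195}$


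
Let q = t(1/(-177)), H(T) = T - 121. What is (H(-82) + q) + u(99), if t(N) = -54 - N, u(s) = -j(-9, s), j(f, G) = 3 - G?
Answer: -28496/177 ≈ -160.99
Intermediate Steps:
H(T) = -121 + T
u(s) = -3 + s (u(s) = -(3 - s) = -3 + s)
q = -9557/177 (q = -54 - 1/(-177) = -54 - 1*(-1/177) = -54 + 1/177 = -9557/177 ≈ -53.994)
(H(-82) + q) + u(99) = ((-121 - 82) - 9557/177) + (-3 + 99) = (-203 - 9557/177) + 96 = -45488/177 + 96 = -28496/177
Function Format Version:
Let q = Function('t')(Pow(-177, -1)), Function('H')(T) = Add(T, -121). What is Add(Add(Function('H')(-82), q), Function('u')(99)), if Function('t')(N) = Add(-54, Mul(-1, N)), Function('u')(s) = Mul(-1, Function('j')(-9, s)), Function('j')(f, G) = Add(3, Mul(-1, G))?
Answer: Rational(-28496, 177) ≈ -160.99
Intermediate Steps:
Function('H')(T) = Add(-121, T)
Function('u')(s) = Add(-3, s) (Function('u')(s) = Mul(-1, Add(3, Mul(-1, s))) = Add(-3, s))
q = Rational(-9557, 177) (q = Add(-54, Mul(-1, Pow(-177, -1))) = Add(-54, Mul(-1, Rational(-1, 177))) = Add(-54, Rational(1, 177)) = Rational(-9557, 177) ≈ -53.994)
Add(Add(Function('H')(-82), q), Function('u')(99)) = Add(Add(Add(-121, -82), Rational(-9557, 177)), Add(-3, 99)) = Add(Add(-203, Rational(-9557, 177)), 96) = Add(Rational(-45488, 177), 96) = Rational(-28496, 177)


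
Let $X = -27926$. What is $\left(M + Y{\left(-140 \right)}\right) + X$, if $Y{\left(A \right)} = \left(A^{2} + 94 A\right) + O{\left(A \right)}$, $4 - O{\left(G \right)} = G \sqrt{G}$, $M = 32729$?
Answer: $11247 + 280 i \sqrt{35} \approx 11247.0 + 1656.5 i$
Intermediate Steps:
$O{\left(G \right)} = 4 - G^{\frac{3}{2}}$ ($O{\left(G \right)} = 4 - G \sqrt{G} = 4 - G^{\frac{3}{2}}$)
$Y{\left(A \right)} = 4 + A^{2} - A^{\frac{3}{2}} + 94 A$ ($Y{\left(A \right)} = \left(A^{2} + 94 A\right) - \left(-4 + A^{\frac{3}{2}}\right) = 4 + A^{2} - A^{\frac{3}{2}} + 94 A$)
$\left(M + Y{\left(-140 \right)}\right) + X = \left(32729 + \left(4 + \left(-140\right)^{2} - \left(-140\right)^{\frac{3}{2}} + 94 \left(-140\right)\right)\right) - 27926 = \left(32729 + \left(4 + 19600 - - 280 i \sqrt{35} - 13160\right)\right) - 27926 = \left(32729 + \left(4 + 19600 + 280 i \sqrt{35} - 13160\right)\right) - 27926 = \left(32729 + \left(6444 + 280 i \sqrt{35}\right)\right) - 27926 = \left(39173 + 280 i \sqrt{35}\right) - 27926 = 11247 + 280 i \sqrt{35}$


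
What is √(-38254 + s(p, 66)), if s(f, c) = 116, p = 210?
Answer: I*√38138 ≈ 195.29*I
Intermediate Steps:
√(-38254 + s(p, 66)) = √(-38254 + 116) = √(-38138) = I*√38138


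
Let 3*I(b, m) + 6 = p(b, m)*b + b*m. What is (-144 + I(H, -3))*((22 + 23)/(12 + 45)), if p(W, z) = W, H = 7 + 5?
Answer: -1650/19 ≈ -86.842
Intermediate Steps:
H = 12
I(b, m) = -2 + b²/3 + b*m/3 (I(b, m) = -2 + (b*b + b*m)/3 = -2 + (b² + b*m)/3 = -2 + (b²/3 + b*m/3) = -2 + b²/3 + b*m/3)
(-144 + I(H, -3))*((22 + 23)/(12 + 45)) = (-144 + (-2 + (⅓)*12² + (⅓)*12*(-3)))*((22 + 23)/(12 + 45)) = (-144 + (-2 + (⅓)*144 - 12))*(45/57) = (-144 + (-2 + 48 - 12))*(45*(1/57)) = (-144 + 34)*(15/19) = -110*15/19 = -1650/19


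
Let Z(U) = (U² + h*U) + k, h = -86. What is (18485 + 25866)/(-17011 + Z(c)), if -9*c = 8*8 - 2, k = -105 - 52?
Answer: -3592431/1338776 ≈ -2.6834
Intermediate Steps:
k = -157
c = -62/9 (c = -(8*8 - 2)/9 = -(64 - 2)/9 = -⅑*62 = -62/9 ≈ -6.8889)
Z(U) = -157 + U² - 86*U (Z(U) = (U² - 86*U) - 157 = -157 + U² - 86*U)
(18485 + 25866)/(-17011 + Z(c)) = (18485 + 25866)/(-17011 + (-157 + (-62/9)² - 86*(-62/9))) = 44351/(-17011 + (-157 + 3844/81 + 5332/9)) = 44351/(-17011 + 39115/81) = 44351/(-1338776/81) = 44351*(-81/1338776) = -3592431/1338776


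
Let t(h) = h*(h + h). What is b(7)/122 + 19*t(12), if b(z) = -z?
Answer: 667577/122 ≈ 5471.9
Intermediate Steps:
t(h) = 2*h² (t(h) = h*(2*h) = 2*h²)
b(7)/122 + 19*t(12) = -1*7/122 + 19*(2*12²) = -7*1/122 + 19*(2*144) = -7/122 + 19*288 = -7/122 + 5472 = 667577/122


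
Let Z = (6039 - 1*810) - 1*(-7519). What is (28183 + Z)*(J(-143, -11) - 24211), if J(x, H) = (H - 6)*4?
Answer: -993763749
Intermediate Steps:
Z = 12748 (Z = (6039 - 810) + 7519 = 5229 + 7519 = 12748)
J(x, H) = -24 + 4*H (J(x, H) = (-6 + H)*4 = -24 + 4*H)
(28183 + Z)*(J(-143, -11) - 24211) = (28183 + 12748)*((-24 + 4*(-11)) - 24211) = 40931*((-24 - 44) - 24211) = 40931*(-68 - 24211) = 40931*(-24279) = -993763749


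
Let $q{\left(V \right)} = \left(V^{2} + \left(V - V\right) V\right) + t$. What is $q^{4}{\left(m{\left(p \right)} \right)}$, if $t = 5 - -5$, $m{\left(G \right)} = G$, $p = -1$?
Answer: $14641$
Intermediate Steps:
$t = 10$ ($t = 5 + 5 = 10$)
$q{\left(V \right)} = 10 + V^{2}$ ($q{\left(V \right)} = \left(V^{2} + \left(V - V\right) V\right) + 10 = \left(V^{2} + 0 V\right) + 10 = \left(V^{2} + 0\right) + 10 = V^{2} + 10 = 10 + V^{2}$)
$q^{4}{\left(m{\left(p \right)} \right)} = \left(10 + \left(-1\right)^{2}\right)^{4} = \left(10 + 1\right)^{4} = 11^{4} = 14641$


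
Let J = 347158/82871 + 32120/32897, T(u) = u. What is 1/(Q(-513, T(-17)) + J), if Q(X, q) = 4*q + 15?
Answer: -2726207287/130406712965 ≈ -0.020905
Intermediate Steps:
J = 14082273246/2726207287 (J = 347158*(1/82871) + 32120*(1/32897) = 347158/82871 + 32120/32897 = 14082273246/2726207287 ≈ 5.1655)
Q(X, q) = 15 + 4*q
1/(Q(-513, T(-17)) + J) = 1/((15 + 4*(-17)) + 14082273246/2726207287) = 1/((15 - 68) + 14082273246/2726207287) = 1/(-53 + 14082273246/2726207287) = 1/(-130406712965/2726207287) = -2726207287/130406712965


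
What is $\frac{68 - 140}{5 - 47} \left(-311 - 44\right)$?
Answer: $- \frac{4260}{7} \approx -608.57$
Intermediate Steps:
$\frac{68 - 140}{5 - 47} \left(-311 - 44\right) = - \frac{72}{-42} \left(-311 - 44\right) = \left(-72\right) \left(- \frac{1}{42}\right) \left(-355\right) = \frac{12}{7} \left(-355\right) = - \frac{4260}{7}$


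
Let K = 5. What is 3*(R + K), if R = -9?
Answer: -12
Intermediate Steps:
3*(R + K) = 3*(-9 + 5) = 3*(-4) = -12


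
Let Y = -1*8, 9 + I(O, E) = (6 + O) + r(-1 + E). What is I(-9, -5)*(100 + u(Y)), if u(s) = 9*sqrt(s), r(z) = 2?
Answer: -1000 - 180*I*sqrt(2) ≈ -1000.0 - 254.56*I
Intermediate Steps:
I(O, E) = -1 + O (I(O, E) = -9 + ((6 + O) + 2) = -9 + (8 + O) = -1 + O)
Y = -8
I(-9, -5)*(100 + u(Y)) = (-1 - 9)*(100 + 9*sqrt(-8)) = -10*(100 + 9*(2*I*sqrt(2))) = -10*(100 + 18*I*sqrt(2)) = -1000 - 180*I*sqrt(2)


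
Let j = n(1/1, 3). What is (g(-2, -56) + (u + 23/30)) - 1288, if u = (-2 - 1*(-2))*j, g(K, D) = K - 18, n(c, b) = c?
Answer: -39217/30 ≈ -1307.2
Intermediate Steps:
j = 1 (j = 1/1 = 1)
g(K, D) = -18 + K
u = 0 (u = (-2 - 1*(-2))*1 = (-2 + 2)*1 = 0*1 = 0)
(g(-2, -56) + (u + 23/30)) - 1288 = ((-18 - 2) + (0 + 23/30)) - 1288 = (-20 + (0 + (1/30)*23)) - 1288 = (-20 + (0 + 23/30)) - 1288 = (-20 + 23/30) - 1288 = -577/30 - 1288 = -39217/30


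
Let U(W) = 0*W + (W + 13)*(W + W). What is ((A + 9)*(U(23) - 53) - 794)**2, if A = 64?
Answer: 13508250625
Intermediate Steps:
U(W) = 2*W*(13 + W) (U(W) = 0 + (13 + W)*(2*W) = 0 + 2*W*(13 + W) = 2*W*(13 + W))
((A + 9)*(U(23) - 53) - 794)**2 = ((64 + 9)*(2*23*(13 + 23) - 53) - 794)**2 = (73*(2*23*36 - 53) - 794)**2 = (73*(1656 - 53) - 794)**2 = (73*1603 - 794)**2 = (117019 - 794)**2 = 116225**2 = 13508250625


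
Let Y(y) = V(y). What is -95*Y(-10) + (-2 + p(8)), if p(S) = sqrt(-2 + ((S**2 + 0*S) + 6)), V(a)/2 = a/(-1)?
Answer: -1902 + 2*sqrt(17) ≈ -1893.8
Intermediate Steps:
V(a) = -2*a (V(a) = 2*(a/(-1)) = 2*(a*(-1)) = 2*(-a) = -2*a)
Y(y) = -2*y
p(S) = sqrt(4 + S**2) (p(S) = sqrt(-2 + ((S**2 + 0) + 6)) = sqrt(-2 + (S**2 + 6)) = sqrt(-2 + (6 + S**2)) = sqrt(4 + S**2))
-95*Y(-10) + (-2 + p(8)) = -(-190)*(-10) + (-2 + sqrt(4 + 8**2)) = -95*20 + (-2 + sqrt(4 + 64)) = -1900 + (-2 + sqrt(68)) = -1900 + (-2 + 2*sqrt(17)) = -1902 + 2*sqrt(17)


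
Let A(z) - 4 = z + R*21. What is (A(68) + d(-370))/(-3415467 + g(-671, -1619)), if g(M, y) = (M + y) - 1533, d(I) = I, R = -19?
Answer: 697/3419290 ≈ 0.00020384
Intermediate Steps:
A(z) = -395 + z (A(z) = 4 + (z - 19*21) = 4 + (z - 399) = 4 + (-399 + z) = -395 + z)
g(M, y) = -1533 + M + y
(A(68) + d(-370))/(-3415467 + g(-671, -1619)) = ((-395 + 68) - 370)/(-3415467 + (-1533 - 671 - 1619)) = (-327 - 370)/(-3415467 - 3823) = -697/(-3419290) = -697*(-1/3419290) = 697/3419290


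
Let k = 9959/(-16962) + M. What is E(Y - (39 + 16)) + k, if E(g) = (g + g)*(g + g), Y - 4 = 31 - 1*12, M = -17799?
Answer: -232440245/16962 ≈ -13704.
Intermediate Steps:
Y = 23 (Y = 4 + (31 - 1*12) = 4 + (31 - 12) = 4 + 19 = 23)
k = -301916597/16962 (k = 9959/(-16962) - 17799 = 9959*(-1/16962) - 17799 = -9959/16962 - 17799 = -301916597/16962 ≈ -17800.)
E(g) = 4*g² (E(g) = (2*g)*(2*g) = 4*g²)
E(Y - (39 + 16)) + k = 4*(23 - (39 + 16))² - 301916597/16962 = 4*(23 - 1*55)² - 301916597/16962 = 4*(23 - 55)² - 301916597/16962 = 4*(-32)² - 301916597/16962 = 4*1024 - 301916597/16962 = 4096 - 301916597/16962 = -232440245/16962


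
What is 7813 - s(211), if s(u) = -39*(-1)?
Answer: 7774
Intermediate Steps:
s(u) = 39
7813 - s(211) = 7813 - 1*39 = 7813 - 39 = 7774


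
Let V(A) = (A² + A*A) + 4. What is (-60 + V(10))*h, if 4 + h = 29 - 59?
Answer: -4896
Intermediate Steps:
h = -34 (h = -4 + (29 - 59) = -4 - 30 = -34)
V(A) = 4 + 2*A² (V(A) = (A² + A²) + 4 = 2*A² + 4 = 4 + 2*A²)
(-60 + V(10))*h = (-60 + (4 + 2*10²))*(-34) = (-60 + (4 + 2*100))*(-34) = (-60 + (4 + 200))*(-34) = (-60 + 204)*(-34) = 144*(-34) = -4896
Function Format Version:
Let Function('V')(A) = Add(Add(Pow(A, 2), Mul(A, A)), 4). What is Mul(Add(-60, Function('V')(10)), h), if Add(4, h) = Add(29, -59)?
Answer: -4896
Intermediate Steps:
h = -34 (h = Add(-4, Add(29, -59)) = Add(-4, -30) = -34)
Function('V')(A) = Add(4, Mul(2, Pow(A, 2))) (Function('V')(A) = Add(Add(Pow(A, 2), Pow(A, 2)), 4) = Add(Mul(2, Pow(A, 2)), 4) = Add(4, Mul(2, Pow(A, 2))))
Mul(Add(-60, Function('V')(10)), h) = Mul(Add(-60, Add(4, Mul(2, Pow(10, 2)))), -34) = Mul(Add(-60, Add(4, Mul(2, 100))), -34) = Mul(Add(-60, Add(4, 200)), -34) = Mul(Add(-60, 204), -34) = Mul(144, -34) = -4896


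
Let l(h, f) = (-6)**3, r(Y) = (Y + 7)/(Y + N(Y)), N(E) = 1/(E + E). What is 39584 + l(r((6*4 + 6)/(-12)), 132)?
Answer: 39368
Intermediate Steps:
N(E) = 1/(2*E)
r(Y) = (7 + Y)/(Y + 1/(2*Y)) (r(Y) = (Y + 7)/(Y + 1/(2*Y)) = (7 + Y)/(Y + 1/(2*Y)))
l(h, f) = -216
39584 + l(r((6*4 + 6)/(-12)), 132) = 39584 - 216 = 39368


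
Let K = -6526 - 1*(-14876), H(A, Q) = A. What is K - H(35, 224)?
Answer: 8315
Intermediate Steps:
K = 8350 (K = -6526 + 14876 = 8350)
K - H(35, 224) = 8350 - 1*35 = 8350 - 35 = 8315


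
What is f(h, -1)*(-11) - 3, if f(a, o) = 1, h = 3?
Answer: -14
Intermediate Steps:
f(h, -1)*(-11) - 3 = 1*(-11) - 3 = -11 - 3 = -14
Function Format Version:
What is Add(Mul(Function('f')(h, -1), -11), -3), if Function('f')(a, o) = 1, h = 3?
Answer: -14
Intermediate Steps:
Add(Mul(Function('f')(h, -1), -11), -3) = Add(Mul(1, -11), -3) = Add(-11, -3) = -14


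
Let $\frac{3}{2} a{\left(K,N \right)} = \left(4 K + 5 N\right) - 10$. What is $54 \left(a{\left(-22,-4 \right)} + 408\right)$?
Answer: $17784$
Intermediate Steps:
$a{\left(K,N \right)} = - \frac{20}{3} + \frac{8 K}{3} + \frac{10 N}{3}$ ($a{\left(K,N \right)} = \frac{2 \left(\left(4 K + 5 N\right) - 10\right)}{3} = \frac{2 \left(-10 + 4 K + 5 N\right)}{3} = - \frac{20}{3} + \frac{8 K}{3} + \frac{10 N}{3}$)
$54 \left(a{\left(-22,-4 \right)} + 408\right) = 54 \left(\left(- \frac{20}{3} + \frac{8}{3} \left(-22\right) + \frac{10}{3} \left(-4\right)\right) + 408\right) = 54 \left(\left(- \frac{20}{3} - \frac{176}{3} - \frac{40}{3}\right) + 408\right) = 54 \left(- \frac{236}{3} + 408\right) = 54 \cdot \frac{988}{3} = 17784$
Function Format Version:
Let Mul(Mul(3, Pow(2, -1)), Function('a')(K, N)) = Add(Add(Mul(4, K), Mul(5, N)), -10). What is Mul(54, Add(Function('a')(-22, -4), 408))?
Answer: 17784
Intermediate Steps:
Function('a')(K, N) = Add(Rational(-20, 3), Mul(Rational(8, 3), K), Mul(Rational(10, 3), N)) (Function('a')(K, N) = Mul(Rational(2, 3), Add(Add(Mul(4, K), Mul(5, N)), -10)) = Mul(Rational(2, 3), Add(-10, Mul(4, K), Mul(5, N))) = Add(Rational(-20, 3), Mul(Rational(8, 3), K), Mul(Rational(10, 3), N)))
Mul(54, Add(Function('a')(-22, -4), 408)) = Mul(54, Add(Add(Rational(-20, 3), Mul(Rational(8, 3), -22), Mul(Rational(10, 3), -4)), 408)) = Mul(54, Add(Add(Rational(-20, 3), Rational(-176, 3), Rational(-40, 3)), 408)) = Mul(54, Add(Rational(-236, 3), 408)) = Mul(54, Rational(988, 3)) = 17784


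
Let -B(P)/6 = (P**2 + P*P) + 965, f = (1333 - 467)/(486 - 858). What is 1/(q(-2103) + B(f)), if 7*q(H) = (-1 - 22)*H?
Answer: 20181/21287414 ≈ 0.00094802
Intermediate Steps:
f = -433/186 (f = 866/(-372) = 866*(-1/372) = -433/186 ≈ -2.3280)
B(P) = -5790 - 12*P**2 (B(P) = -6*((P**2 + P*P) + 965) = -6*((P**2 + P**2) + 965) = -6*(2*P**2 + 965) = -6*(965 + 2*P**2) = -5790 - 12*P**2)
q(H) = -23*H/7 (q(H) = ((-1 - 22)*H)/7 = (-23*H)/7 = -23*H/7)
1/(q(-2103) + B(f)) = 1/(-23/7*(-2103) + (-5790 - 12*(-433/186)**2)) = 1/(48369/7 + (-5790 - 12*187489/34596)) = 1/(48369/7 + (-5790 - 187489/2883)) = 1/(48369/7 - 16880059/2883) = 1/(21287414/20181) = 20181/21287414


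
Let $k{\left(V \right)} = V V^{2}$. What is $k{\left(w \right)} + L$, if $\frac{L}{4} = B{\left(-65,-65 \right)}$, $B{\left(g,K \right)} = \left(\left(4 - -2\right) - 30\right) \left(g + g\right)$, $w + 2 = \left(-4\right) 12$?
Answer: $-112520$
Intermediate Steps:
$w = -50$ ($w = -2 - 48 = -50$)
$k{\left(V \right)} = V^{3}$
$B{\left(g,K \right)} = - 48 g$ ($B{\left(g,K \right)} = \left(\left(4 + 2\right) - 30\right) 2 g = \left(6 - 30\right) 2 g = - 24 \cdot 2 g = - 48 g$)
$L = 12480$ ($L = 4 \left(\left(-48\right) \left(-65\right)\right) = 4 \cdot 3120 = 12480$)
$k{\left(w \right)} + L = \left(-50\right)^{3} + 12480 = -125000 + 12480 = -112520$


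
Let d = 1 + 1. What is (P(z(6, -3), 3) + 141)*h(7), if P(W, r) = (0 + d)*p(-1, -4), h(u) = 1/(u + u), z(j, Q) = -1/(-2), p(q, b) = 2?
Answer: 145/14 ≈ 10.357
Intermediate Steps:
d = 2
z(j, Q) = ½ (z(j, Q) = -1*(-½) = ½)
h(u) = 1/(2*u)
P(W, r) = 4 (P(W, r) = (0 + 2)*2 = 2*2 = 4)
(P(z(6, -3), 3) + 141)*h(7) = (4 + 141)*((½)/7) = 145*((½)*(⅐)) = 145*(1/14) = 145/14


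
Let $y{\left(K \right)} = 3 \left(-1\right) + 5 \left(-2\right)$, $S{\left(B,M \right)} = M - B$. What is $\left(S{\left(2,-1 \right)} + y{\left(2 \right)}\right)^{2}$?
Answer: $256$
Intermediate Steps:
$y{\left(K \right)} = -13$ ($y{\left(K \right)} = -3 - 10 = -13$)
$\left(S{\left(2,-1 \right)} + y{\left(2 \right)}\right)^{2} = \left(\left(-1 - 2\right) - 13\right)^{2} = \left(-3 - 13\right)^{2} = \left(-16\right)^{2} = 256$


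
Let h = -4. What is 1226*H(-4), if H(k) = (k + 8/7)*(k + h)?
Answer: 196160/7 ≈ 28023.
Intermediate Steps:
H(k) = (-4 + k)*(8/7 + k) (H(k) = (k + 8/7)*(k - 4) = (k + 8*(⅐))*(-4 + k) = (k + 8/7)*(-4 + k) = (8/7 + k)*(-4 + k) = (-4 + k)*(8/7 + k))
1226*H(-4) = 1226*(-32/7 + (-4)² - 20/7*(-4)) = 1226*(-32/7 + 16 + 80/7) = 1226*(160/7) = 196160/7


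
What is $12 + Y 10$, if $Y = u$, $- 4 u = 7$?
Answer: $- \frac{11}{2} \approx -5.5$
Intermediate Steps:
$u = - \frac{7}{4}$ ($u = \left(- \frac{1}{4}\right) 7 = - \frac{7}{4} \approx -1.75$)
$Y = - \frac{7}{4} \approx -1.75$
$12 + Y 10 = 12 - \frac{35}{2} = - \frac{11}{2}$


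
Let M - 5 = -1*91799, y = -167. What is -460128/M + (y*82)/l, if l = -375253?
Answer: 28986906570/5740995647 ≈ 5.0491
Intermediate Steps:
M = -91794 (M = 5 - 1*91799 = 5 - 91799 = -91794)
-460128/M + (y*82)/l = -460128/(-91794) - 167*82/(-375253) = -460128*(-1/91794) - 13694*(-1/375253) = 76688/15299 + 13694/375253 = 28986906570/5740995647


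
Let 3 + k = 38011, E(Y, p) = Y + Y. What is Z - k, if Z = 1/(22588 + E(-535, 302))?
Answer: -817856143/21518 ≈ -38008.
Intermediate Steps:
E(Y, p) = 2*Y
k = 38008 (k = -3 + 38011 = 38008)
Z = 1/21518 (Z = 1/(22588 + 2*(-535)) = 1/(22588 - 1070) = 1/21518 ≈ 4.6473e-5)
Z - k = 1/21518 - 1*38008 = 1/21518 - 38008 = -817856143/21518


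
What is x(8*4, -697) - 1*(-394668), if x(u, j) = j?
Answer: 393971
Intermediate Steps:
x(8*4, -697) - 1*(-394668) = -697 - 1*(-394668) = -697 + 394668 = 393971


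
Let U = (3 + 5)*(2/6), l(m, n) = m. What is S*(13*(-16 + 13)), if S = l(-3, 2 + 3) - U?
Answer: 221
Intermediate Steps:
U = 8/3 (U = 8*(2*(1/6)) = 8*(1/3) = 8/3 ≈ 2.6667)
S = -17/3 (S = -3 - 1*8/3 = -3 - 8/3 = -17/3 ≈ -5.6667)
S*(13*(-16 + 13)) = -221*(-16 + 13)/3 = -221*(-3)/3 = -17/3*(-39) = 221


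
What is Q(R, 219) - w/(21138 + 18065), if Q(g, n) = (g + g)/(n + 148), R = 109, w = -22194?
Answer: 16691452/14387501 ≈ 1.1601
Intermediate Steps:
Q(g, n) = 2*g/(148 + n) (Q(g, n) = (2*g)/(148 + n) = 2*g/(148 + n))
Q(R, 219) - w/(21138 + 18065) = 2*109/(148 + 219) - (-22194)/(21138 + 18065) = 2*109/367 - (-22194)/39203 = 2*109*(1/367) - (-22194)/39203 = 218/367 - 1*(-22194/39203) = 218/367 + 22194/39203 = 16691452/14387501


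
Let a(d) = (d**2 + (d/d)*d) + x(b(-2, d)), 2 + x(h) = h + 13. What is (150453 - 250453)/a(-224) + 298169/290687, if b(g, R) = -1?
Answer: -7085790211/7261651947 ≈ -0.97578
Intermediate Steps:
x(h) = 11 + h (x(h) = -2 + (h + 13) = -2 + (13 + h) = 11 + h)
a(d) = 10 + d + d**2 (a(d) = (d**2 + (d/d)*d) + (11 - 1) = (d**2 + 1*d) + 10 = (d**2 + d) + 10 = (d + d**2) + 10 = 10 + d + d**2)
(150453 - 250453)/a(-224) + 298169/290687 = (150453 - 250453)/(10 - 224 + (-224)**2) + 298169/290687 = -100000/(10 - 224 + 50176) + 298169*(1/290687) = -100000/49962 + 298169/290687 = -100000*1/49962 + 298169/290687 = -50000/24981 + 298169/290687 = -7085790211/7261651947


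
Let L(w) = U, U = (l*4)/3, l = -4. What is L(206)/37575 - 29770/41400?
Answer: -7458857/10370700 ≈ -0.71922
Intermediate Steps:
U = -16/3 (U = -4*4/3 = -16*⅓ = -16/3 ≈ -5.3333)
L(w) = -16/3
L(206)/37575 - 29770/41400 = -16/3/37575 - 29770/41400 = -16/3*1/37575 - 29770*1/41400 = -16/112725 - 2977/4140 = -7458857/10370700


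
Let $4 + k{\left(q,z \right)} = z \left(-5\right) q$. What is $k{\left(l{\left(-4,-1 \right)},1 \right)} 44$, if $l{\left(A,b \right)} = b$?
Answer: $44$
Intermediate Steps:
$k{\left(q,z \right)} = -4 - 5 q z$ ($k{\left(q,z \right)} = -4 + z \left(-5\right) q = -4 + - 5 z q = -4 - 5 q z$)
$k{\left(l{\left(-4,-1 \right)},1 \right)} 44 = \left(-4 - \left(-5\right) 1\right) 44 = \left(-4 + 5\right) 44 = 1 \cdot 44 = 44$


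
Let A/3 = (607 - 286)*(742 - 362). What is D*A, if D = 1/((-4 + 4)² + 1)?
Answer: 365940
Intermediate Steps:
D = 1 (D = 1/(0² + 1) = 1/(0 + 1) = 1/1 = 1)
A = 365940 (A = 3*((607 - 286)*(742 - 362)) = 3*(321*380) = 3*121980 = 365940)
D*A = 1*365940 = 365940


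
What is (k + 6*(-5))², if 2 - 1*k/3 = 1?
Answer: 729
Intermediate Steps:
k = 3 (k = 6 - 3*1 = 6 - 3 = 3)
(k + 6*(-5))² = (3 + 6*(-5))² = (3 - 30)² = (-27)² = 729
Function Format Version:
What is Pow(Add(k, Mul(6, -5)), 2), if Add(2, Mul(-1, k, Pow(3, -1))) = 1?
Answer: 729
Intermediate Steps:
k = 3 (k = Add(6, Mul(-3, 1)) = Add(6, -3) = 3)
Pow(Add(k, Mul(6, -5)), 2) = Pow(Add(3, Mul(6, -5)), 2) = Pow(Add(3, -30), 2) = Pow(-27, 2) = 729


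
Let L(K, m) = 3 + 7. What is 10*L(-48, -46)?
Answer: 100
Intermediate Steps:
L(K, m) = 10
10*L(-48, -46) = 10*10 = 100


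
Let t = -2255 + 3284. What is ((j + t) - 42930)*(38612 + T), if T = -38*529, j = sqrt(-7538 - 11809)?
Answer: -775587510 + 18510*I*sqrt(19347) ≈ -7.7559e+8 + 2.5746e+6*I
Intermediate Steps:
j = I*sqrt(19347) (j = sqrt(-19347) = I*sqrt(19347) ≈ 139.09*I)
t = 1029
T = -20102
((j + t) - 42930)*(38612 + T) = ((I*sqrt(19347) + 1029) - 42930)*(38612 - 20102) = ((1029 + I*sqrt(19347)) - 42930)*18510 = (-41901 + I*sqrt(19347))*18510 = -775587510 + 18510*I*sqrt(19347)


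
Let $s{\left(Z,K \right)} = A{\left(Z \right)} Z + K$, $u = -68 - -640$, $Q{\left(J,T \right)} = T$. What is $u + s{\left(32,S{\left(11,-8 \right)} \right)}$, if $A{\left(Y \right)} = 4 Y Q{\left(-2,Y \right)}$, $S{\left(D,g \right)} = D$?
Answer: $131655$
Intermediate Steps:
$u = 572$ ($u = -68 + 640 = 572$)
$A{\left(Y \right)} = 4 Y^{2}$ ($A{\left(Y \right)} = 4 Y Y = 4 Y^{2}$)
$s{\left(Z,K \right)} = K + 4 Z^{3}$ ($s{\left(Z,K \right)} = 4 Z^{2} Z + K = 4 Z^{3} + K = K + 4 Z^{3}$)
$u + s{\left(32,S{\left(11,-8 \right)} \right)} = 572 + \left(11 + 4 \cdot 32^{3}\right) = 572 + \left(11 + 4 \cdot 32768\right) = 572 + \left(11 + 131072\right) = 572 + 131083 = 131655$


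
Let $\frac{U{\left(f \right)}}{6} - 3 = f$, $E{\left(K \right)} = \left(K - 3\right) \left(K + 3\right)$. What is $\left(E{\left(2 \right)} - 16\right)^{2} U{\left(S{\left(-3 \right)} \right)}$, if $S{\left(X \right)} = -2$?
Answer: $2646$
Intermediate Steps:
$E{\left(K \right)} = \left(-3 + K\right) \left(3 + K\right)$
$U{\left(f \right)} = 18 + 6 f$
$\left(E{\left(2 \right)} - 16\right)^{2} U{\left(S{\left(-3 \right)} \right)} = \left(\left(-9 + 2^{2}\right) - 16\right)^{2} \left(18 + 6 \left(-2\right)\right) = \left(\left(-9 + 4\right) - 16\right)^{2} \left(18 - 12\right) = \left(-5 - 16\right)^{2} \cdot 6 = \left(-21\right)^{2} \cdot 6 = 441 \cdot 6 = 2646$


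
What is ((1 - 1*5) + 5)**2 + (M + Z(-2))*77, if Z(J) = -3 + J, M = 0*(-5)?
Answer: -384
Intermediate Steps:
M = 0
((1 - 1*5) + 5)**2 + (M + Z(-2))*77 = ((1 - 1*5) + 5)**2 + (0 + (-3 - 2))*77 = ((1 - 5) + 5)**2 + (0 - 5)*77 = (-4 + 5)**2 - 5*77 = 1**2 - 385 = 1 - 385 = -384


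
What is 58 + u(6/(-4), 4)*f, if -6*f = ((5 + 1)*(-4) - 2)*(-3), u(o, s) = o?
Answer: 155/2 ≈ 77.500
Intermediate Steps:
f = -13 (f = -((5 + 1)*(-4) - 2)*(-3)/6 = -(6*(-4) - 2)*(-3)/6 = -(-24 - 2)*(-3)/6 = -(-13)*(-3)/3 = -⅙*78 = -13)
58 + u(6/(-4), 4)*f = 58 + (6/(-4))*(-13) = 58 + (6*(-¼))*(-13) = 58 - 3/2*(-13) = 58 + 39/2 = 155/2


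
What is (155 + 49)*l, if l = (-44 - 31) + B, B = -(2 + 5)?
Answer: -16728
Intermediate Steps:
B = -7 (B = -1*7 = -7)
l = -82 (l = (-44 - 31) - 7 = -75 - 7 = -82)
(155 + 49)*l = (155 + 49)*(-82) = 204*(-82) = -16728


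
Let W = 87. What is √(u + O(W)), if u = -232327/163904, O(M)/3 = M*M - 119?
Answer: √9380999528953/20488 ≈ 149.49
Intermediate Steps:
O(M) = -357 + 3*M² (O(M) = 3*(M*M - 119) = 3*(M² - 119) = 3*(-119 + M²) = -357 + 3*M²)
u = -232327/163904 (u = -232327*1/163904 = -232327/163904 ≈ -1.4175)
√(u + O(W)) = √(-232327/163904 + (-357 + 3*87²)) = √(-232327/163904 + (-357 + 3*7569)) = √(-232327/163904 + (-357 + 22707)) = √(-232327/163904 + 22350) = √(3663022073/163904) = √9380999528953/20488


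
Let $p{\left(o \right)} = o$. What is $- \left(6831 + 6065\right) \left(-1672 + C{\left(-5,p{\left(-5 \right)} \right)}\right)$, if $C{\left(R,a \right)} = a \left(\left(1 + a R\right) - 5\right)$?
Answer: $22916192$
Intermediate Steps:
$C{\left(R,a \right)} = a \left(-4 + R a\right)$ ($C{\left(R,a \right)} = a \left(\left(1 + R a\right) - 5\right) = a \left(-4 + R a\right)$)
$- \left(6831 + 6065\right) \left(-1672 + C{\left(-5,p{\left(-5 \right)} \right)}\right) = - \left(6831 + 6065\right) \left(-1672 - 5 \left(-4 - -25\right)\right) = - 12896 \left(-1672 - 5 \left(-4 + 25\right)\right) = - 12896 \left(-1672 - 105\right) = - 12896 \left(-1777\right) = \left(-1\right) \left(-22916192\right) = 22916192$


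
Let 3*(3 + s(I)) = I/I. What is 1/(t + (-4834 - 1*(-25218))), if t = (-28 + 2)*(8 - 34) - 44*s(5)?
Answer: 3/63532 ≈ 4.7220e-5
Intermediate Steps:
s(I) = -8/3 (s(I) = -3 + (I/I)/3 = -3 + (⅓)*1 = -3 + ⅓ = -8/3)
t = 2380/3 (t = (-28 + 2)*(8 - 34) - 44*(-8/3) = -26*(-26) + 352/3 = 676 + 352/3 = 2380/3 ≈ 793.33)
1/(t + (-4834 - 1*(-25218))) = 1/(2380/3 + (-4834 - 1*(-25218))) = 1/(2380/3 + (-4834 + 25218)) = 1/(2380/3 + 20384) = 1/(63532/3) = 3/63532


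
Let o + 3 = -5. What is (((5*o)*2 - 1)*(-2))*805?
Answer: 130410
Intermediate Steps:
o = -8 (o = -3 - 5 = -8)
(((5*o)*2 - 1)*(-2))*805 = (((5*(-8))*2 - 1)*(-2))*805 = ((-40*2 - 1)*(-2))*805 = ((-80 - 1)*(-2))*805 = -81*(-2)*805 = 162*805 = 130410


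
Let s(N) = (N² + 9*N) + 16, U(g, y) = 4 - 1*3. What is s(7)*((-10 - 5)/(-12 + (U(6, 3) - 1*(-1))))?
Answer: 192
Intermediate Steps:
U(g, y) = 1 (U(g, y) = 4 - 3 = 1)
s(N) = 16 + N² + 9*N
s(7)*((-10 - 5)/(-12 + (U(6, 3) - 1*(-1)))) = (16 + 7² + 9*7)*((-10 - 5)/(-12 + (1 - 1*(-1)))) = (16 + 49 + 63)*(-15/(-12 + (1 + 1))) = 128*(-15/(-12 + 2)) = 128*(-15/(-10)) = 128*(-15*(-⅒)) = 128*(3/2) = 192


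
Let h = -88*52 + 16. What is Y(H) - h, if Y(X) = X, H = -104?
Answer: 4456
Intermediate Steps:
h = -4560 (h = -4576 + 16 = -4560)
Y(H) - h = -104 - 1*(-4560) = -104 + 4560 = 4456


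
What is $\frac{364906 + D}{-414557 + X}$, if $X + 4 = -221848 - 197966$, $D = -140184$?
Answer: $- \frac{224722}{834375} \approx -0.26933$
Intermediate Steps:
$X = -419818$ ($X = -4 - 419814 = -419818$)
$\frac{364906 + D}{-414557 + X} = \frac{364906 - 140184}{-414557 - 419818} = \frac{224722}{-834375} = 224722 \left(- \frac{1}{834375}\right) = - \frac{224722}{834375}$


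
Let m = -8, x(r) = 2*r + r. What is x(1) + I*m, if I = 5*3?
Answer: -117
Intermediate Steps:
x(r) = 3*r
I = 15
x(1) + I*m = 3*1 + 15*(-8) = 3 - 120 = -117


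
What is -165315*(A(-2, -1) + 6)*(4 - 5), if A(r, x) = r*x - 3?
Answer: 826575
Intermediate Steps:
A(r, x) = -3 + r*x
-165315*(A(-2, -1) + 6)*(4 - 5) = -165315*((-3 - 2*(-1)) + 6)*(4 - 5) = -165315*((-3 + 2) + 6)*(-1) = -165315*(-1 + 6)*(-1) = -826575*(-1) = -165315*(-5) = 826575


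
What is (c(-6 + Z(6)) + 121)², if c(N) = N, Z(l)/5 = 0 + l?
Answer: 21025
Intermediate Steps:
Z(l) = 5*l (Z(l) = 5*(0 + l) = 5*l)
(c(-6 + Z(6)) + 121)² = ((-6 + 5*6) + 121)² = ((-6 + 30) + 121)² = (24 + 121)² = 145² = 21025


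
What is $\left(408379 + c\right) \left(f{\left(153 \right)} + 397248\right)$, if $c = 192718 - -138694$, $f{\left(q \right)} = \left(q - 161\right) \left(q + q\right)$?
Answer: $292069486800$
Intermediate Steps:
$f{\left(q \right)} = 2 q \left(-161 + q\right)$ ($f{\left(q \right)} = \left(-161 + q\right) 2 q = 2 q \left(-161 + q\right)$)
$c = 331412$ ($c = 192718 + 138694 = 331412$)
$\left(408379 + c\right) \left(f{\left(153 \right)} + 397248\right) = \left(408379 + 331412\right) \left(2 \cdot 153 \left(-161 + 153\right) + 397248\right) = 739791 \left(2 \cdot 153 \left(-8\right) + 397248\right) = 739791 \left(-2448 + 397248\right) = 739791 \cdot 394800 = 292069486800$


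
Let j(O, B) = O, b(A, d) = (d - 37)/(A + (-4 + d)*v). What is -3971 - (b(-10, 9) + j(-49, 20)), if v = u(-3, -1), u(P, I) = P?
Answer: -98078/25 ≈ -3923.1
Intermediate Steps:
v = -3
b(A, d) = (-37 + d)/(12 + A - 3*d) (b(A, d) = (d - 37)/(A + (-4 + d)*(-3)) = (-37 + d)/(A + (12 - 3*d)) = (-37 + d)/(12 + A - 3*d))
-3971 - (b(-10, 9) + j(-49, 20)) = -3971 - ((-37 + 9)/(12 - 10 - 3*9) - 49) = -3971 - (-28/(12 - 10 - 27) - 49) = -3971 - (-28/(-25) - 49) = -3971 - (-1/25*(-28) - 49) = -3971 - (28/25 - 49) = -3971 - 1*(-1197/25) = -3971 + 1197/25 = -98078/25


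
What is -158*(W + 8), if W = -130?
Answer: 19276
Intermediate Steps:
-158*(W + 8) = -158*(-130 + 8) = -158*(-122) = 19276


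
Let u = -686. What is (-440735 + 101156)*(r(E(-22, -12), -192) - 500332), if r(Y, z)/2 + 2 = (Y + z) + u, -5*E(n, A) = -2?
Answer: 852498138024/5 ≈ 1.7050e+11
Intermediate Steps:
E(n, A) = ⅖ (E(n, A) = -⅕*(-2) = ⅖)
r(Y, z) = -1376 + 2*Y + 2*z (r(Y, z) = -4 + 2*((Y + z) - 686) = -4 + 2*(-686 + Y + z) = -4 + (-1372 + 2*Y + 2*z) = -1376 + 2*Y + 2*z)
(-440735 + 101156)*(r(E(-22, -12), -192) - 500332) = (-440735 + 101156)*((-1376 + 2*(⅖) + 2*(-192)) - 500332) = -339579*((-1376 + ⅘ - 384) - 500332) = -339579*(-8796/5 - 500332) = -339579*(-2510456/5) = 852498138024/5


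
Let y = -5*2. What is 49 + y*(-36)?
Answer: 409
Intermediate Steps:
y = -10
49 + y*(-36) = 49 - 10*(-36) = 49 + 360 = 409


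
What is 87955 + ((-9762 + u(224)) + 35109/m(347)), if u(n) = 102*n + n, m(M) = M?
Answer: 35174064/347 ≈ 1.0137e+5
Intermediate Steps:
u(n) = 103*n
87955 + ((-9762 + u(224)) + 35109/m(347)) = 87955 + ((-9762 + 103*224) + 35109/347) = 87955 + ((-9762 + 23072) + 35109*(1/347)) = 87955 + (13310 + 35109/347) = 87955 + 4653679/347 = 35174064/347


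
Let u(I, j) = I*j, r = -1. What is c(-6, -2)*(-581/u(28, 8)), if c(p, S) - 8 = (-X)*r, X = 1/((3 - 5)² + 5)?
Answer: -6059/288 ≈ -21.038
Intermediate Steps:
X = ⅑ (X = 1/((-2)² + 5) = 1/(4 + 5) = 1/9 = ⅑ ≈ 0.11111)
c(p, S) = 73/9 (c(p, S) = 8 - 1*⅑*(-1) = 8 - ⅑*(-1) = 8 + ⅑ = 73/9)
c(-6, -2)*(-581/u(28, 8)) = 73*(-581/(28*8))/9 = 73*(-581/224)/9 = 73*(-581*1/224)/9 = (73/9)*(-83/32) = -6059/288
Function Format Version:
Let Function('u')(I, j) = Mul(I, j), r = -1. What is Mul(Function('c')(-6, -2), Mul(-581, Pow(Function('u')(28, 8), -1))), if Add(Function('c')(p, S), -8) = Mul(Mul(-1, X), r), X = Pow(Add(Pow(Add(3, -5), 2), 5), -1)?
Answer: Rational(-6059, 288) ≈ -21.038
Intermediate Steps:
X = Rational(1, 9) (X = Pow(Add(Pow(-2, 2), 5), -1) = Pow(Add(4, 5), -1) = Pow(9, -1) = Rational(1, 9) ≈ 0.11111)
Function('c')(p, S) = Rational(73, 9) (Function('c')(p, S) = Add(8, Mul(Mul(-1, Rational(1, 9)), -1)) = Add(8, Mul(Rational(-1, 9), -1)) = Add(8, Rational(1, 9)) = Rational(73, 9))
Mul(Function('c')(-6, -2), Mul(-581, Pow(Function('u')(28, 8), -1))) = Mul(Rational(73, 9), Mul(-581, Pow(Mul(28, 8), -1))) = Mul(Rational(73, 9), Mul(-581, Pow(224, -1))) = Mul(Rational(73, 9), Mul(-581, Rational(1, 224))) = Mul(Rational(73, 9), Rational(-83, 32)) = Rational(-6059, 288)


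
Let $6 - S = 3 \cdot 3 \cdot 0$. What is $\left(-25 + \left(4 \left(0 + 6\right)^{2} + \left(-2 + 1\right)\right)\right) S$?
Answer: $708$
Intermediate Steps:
$S = 6$ ($S = 6 - 3 \cdot 3 \cdot 0 = 6 - 9 \cdot 0 = 6 - 0 = 6 + 0 = 6$)
$\left(-25 + \left(4 \left(0 + 6\right)^{2} + \left(-2 + 1\right)\right)\right) S = \left(-25 + \left(4 \left(0 + 6\right)^{2} + \left(-2 + 1\right)\right)\right) 6 = \left(-25 - \left(1 - 4 \cdot 6^{2}\right)\right) 6 = \left(-25 + \left(4 \cdot 36 - 1\right)\right) 6 = \left(-25 + \left(144 - 1\right)\right) 6 = \left(-25 + 143\right) 6 = 118 \cdot 6 = 708$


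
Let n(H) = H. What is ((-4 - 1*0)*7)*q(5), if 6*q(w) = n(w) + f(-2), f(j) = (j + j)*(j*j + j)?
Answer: 14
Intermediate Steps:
f(j) = 2*j*(j + j²) (f(j) = (2*j)*(j² + j) = (2*j)*(j + j²) = 2*j*(j + j²))
q(w) = -4/3 + w/6 (q(w) = (w + 2*(-2)²*(1 - 2))/6 = (w + 2*4*(-1))/6 = (w - 8)/6 = (-8 + w)/6 = -4/3 + w/6)
((-4 - 1*0)*7)*q(5) = ((-4 - 1*0)*7)*(-4/3 + (⅙)*5) = ((-4 + 0)*7)*(-4/3 + ⅚) = -4*7*(-½) = -28*(-½) = 14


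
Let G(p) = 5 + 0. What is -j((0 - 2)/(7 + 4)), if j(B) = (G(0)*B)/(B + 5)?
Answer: 10/53 ≈ 0.18868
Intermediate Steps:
G(p) = 5
j(B) = 5*B/(5 + B) (j(B) = (5*B)/(B + 5) = (5*B)/(5 + B) = 5*B/(5 + B))
-j((0 - 2)/(7 + 4)) = -5*(0 - 2)/(7 + 4)/(5 + (0 - 2)/(7 + 4)) = -5*-2/11/(5 - 2/11) = -5*(1/11)*(-2)/(5 + (1/11)*(-2)) = -5*(-2)/(11*(5 - 2/11)) = -5*(-2)/(11*53/11) = -5*(-2)*11/(11*53) = -1*(-10/53) = 10/53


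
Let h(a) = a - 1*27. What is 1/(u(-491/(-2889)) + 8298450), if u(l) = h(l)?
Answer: 2889/23974144538 ≈ 1.2050e-7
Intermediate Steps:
h(a) = -27 + a (h(a) = a - 27 = -27 + a)
u(l) = -27 + l
1/(u(-491/(-2889)) + 8298450) = 1/((-27 - 491/(-2889)) + 8298450) = 1/((-27 - 491*(-1/2889)) + 8298450) = 1/((-27 + 491/2889) + 8298450) = 1/(-77512/2889 + 8298450) = 1/(23974144538/2889) = 2889/23974144538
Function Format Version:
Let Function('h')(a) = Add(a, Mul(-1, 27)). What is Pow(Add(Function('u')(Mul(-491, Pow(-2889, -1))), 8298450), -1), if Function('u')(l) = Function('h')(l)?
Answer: Rational(2889, 23974144538) ≈ 1.2050e-7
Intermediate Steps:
Function('h')(a) = Add(-27, a) (Function('h')(a) = Add(a, -27) = Add(-27, a))
Function('u')(l) = Add(-27, l)
Pow(Add(Function('u')(Mul(-491, Pow(-2889, -1))), 8298450), -1) = Pow(Add(Add(-27, Mul(-491, Pow(-2889, -1))), 8298450), -1) = Pow(Add(Add(-27, Mul(-491, Rational(-1, 2889))), 8298450), -1) = Pow(Add(Add(-27, Rational(491, 2889)), 8298450), -1) = Pow(Add(Rational(-77512, 2889), 8298450), -1) = Pow(Rational(23974144538, 2889), -1) = Rational(2889, 23974144538)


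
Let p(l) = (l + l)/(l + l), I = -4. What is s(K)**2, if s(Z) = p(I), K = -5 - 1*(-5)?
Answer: 1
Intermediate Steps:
K = 0 (K = -5 + 5 = 0)
p(l) = 1 (p(l) = (2*l)/((2*l)) = (2*l)*(1/(2*l)) = 1)
s(Z) = 1
s(K)**2 = 1**2 = 1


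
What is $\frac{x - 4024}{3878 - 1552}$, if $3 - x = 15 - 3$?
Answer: $- \frac{4033}{2326} \approx -1.7339$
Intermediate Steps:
$x = -9$ ($x = 3 - \left(15 - 3\right) = 3 - 12 = -9$)
$\frac{x - 4024}{3878 - 1552} = \frac{-9 - 4024}{3878 - 1552} = - \frac{4033}{2326}$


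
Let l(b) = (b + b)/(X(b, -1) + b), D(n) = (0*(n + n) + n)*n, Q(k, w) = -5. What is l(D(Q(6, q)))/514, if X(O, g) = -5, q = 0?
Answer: 5/1028 ≈ 0.0048638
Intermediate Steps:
D(n) = n² (D(n) = (0*(2*n) + n)*n = (0 + n)*n = n*n = n²)
l(b) = 2*b/(-5 + b) (l(b) = (b + b)/(-5 + b) = (2*b)/(-5 + b) = 2*b/(-5 + b))
l(D(Q(6, q)))/514 = (2*(-5)²/(-5 + (-5)²))/514 = (2*25/(-5 + 25))*(1/514) = (2*25/20)*(1/514) = (2*25*(1/20))*(1/514) = (5/2)*(1/514) = 5/1028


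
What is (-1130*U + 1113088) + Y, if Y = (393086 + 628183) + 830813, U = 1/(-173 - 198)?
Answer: 1100079200/371 ≈ 2.9652e+6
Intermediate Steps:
U = -1/371 (U = 1/(-371) = -1/371 ≈ -0.0026954)
Y = 1852082 (Y = 1021269 + 830813 = 1852082)
(-1130*U + 1113088) + Y = (-1130*(-1/371) + 1113088) + 1852082 = (1130/371 + 1113088) + 1852082 = 412956778/371 + 1852082 = 1100079200/371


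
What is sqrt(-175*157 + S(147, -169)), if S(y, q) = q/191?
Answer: I*sqrt(1002347754)/191 ≈ 165.76*I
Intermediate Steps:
S(y, q) = q/191 (S(y, q) = q*(1/191) = q/191)
sqrt(-175*157 + S(147, -169)) = sqrt(-175*157 + (1/191)*(-169)) = sqrt(-27475 - 169/191) = sqrt(-5247894/191) = I*sqrt(1002347754)/191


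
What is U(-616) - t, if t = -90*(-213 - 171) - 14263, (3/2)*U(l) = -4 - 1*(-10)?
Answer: -20293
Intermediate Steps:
U(l) = 4 (U(l) = 2*(-4 - 1*(-10))/3 = 2*(-4 + 10)/3 = (⅔)*6 = 4)
t = 20297 (t = -90*(-384) - 14263 = 34560 - 14263 = 20297)
U(-616) - t = 4 - 1*20297 = 4 - 20297 = -20293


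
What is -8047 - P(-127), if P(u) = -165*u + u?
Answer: -28875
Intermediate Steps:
P(u) = -164*u
-8047 - P(-127) = -8047 - (-164)*(-127) = -8047 - 1*20828 = -8047 - 20828 = -28875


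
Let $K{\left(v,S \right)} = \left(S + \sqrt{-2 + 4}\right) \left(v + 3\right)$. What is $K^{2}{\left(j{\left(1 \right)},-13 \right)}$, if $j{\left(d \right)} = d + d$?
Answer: $4275 - 650 \sqrt{2} \approx 3355.8$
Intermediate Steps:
$j{\left(d \right)} = 2 d$
$K{\left(v,S \right)} = \left(3 + v\right) \left(S + \sqrt{2}\right)$ ($K{\left(v,S \right)} = \left(S + \sqrt{2}\right) \left(3 + v\right) = \left(3 + v\right) \left(S + \sqrt{2}\right)$)
$K^{2}{\left(j{\left(1 \right)},-13 \right)} = \left(3 \left(-13\right) + 3 \sqrt{2} - 13 \cdot 2 \cdot 1 + 2 \cdot 1 \sqrt{2}\right)^{2} = \left(-39 + 3 \sqrt{2} - 26 + 2 \sqrt{2}\right)^{2} = \left(-65 + 5 \sqrt{2}\right)^{2}$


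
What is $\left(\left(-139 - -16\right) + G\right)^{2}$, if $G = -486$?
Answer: $370881$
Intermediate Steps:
$\left(\left(-139 - -16\right) + G\right)^{2} = \left(\left(-139 - -16\right) - 486\right)^{2} = \left(\left(-139 + 16\right) - 486\right)^{2} = \left(-123 - 486\right)^{2} = \left(-609\right)^{2} = 370881$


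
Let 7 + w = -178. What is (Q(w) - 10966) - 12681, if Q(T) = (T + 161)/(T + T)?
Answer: -4374683/185 ≈ -23647.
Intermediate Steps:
w = -185 (w = -7 - 178 = -185)
Q(T) = (161 + T)/(2*T) (Q(T) = (161 + T)/((2*T)) = (161 + T)*(1/(2*T)) = (161 + T)/(2*T))
(Q(w) - 10966) - 12681 = ((½)*(161 - 185)/(-185) - 10966) - 12681 = ((½)*(-1/185)*(-24) - 10966) - 12681 = (12/185 - 10966) - 12681 = -2028698/185 - 12681 = -4374683/185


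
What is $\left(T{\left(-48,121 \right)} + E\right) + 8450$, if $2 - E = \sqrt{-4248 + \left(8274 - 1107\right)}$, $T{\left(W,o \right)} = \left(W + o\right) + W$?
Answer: $8477 - \sqrt{2919} \approx 8423.0$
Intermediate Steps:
$T{\left(W,o \right)} = o + 2 W$
$E = 2 - \sqrt{2919}$ ($E = 2 - \sqrt{-4248 + \left(8274 - 1107\right)} = 2 - \sqrt{-4248 + 7167} = 2 - \sqrt{2919} \approx -52.028$)
$\left(T{\left(-48,121 \right)} + E\right) + 8450 = \left(\left(121 + 2 \left(-48\right)\right) + \left(2 - \sqrt{2919}\right)\right) + 8450 = \left(\left(121 - 96\right) + \left(2 - \sqrt{2919}\right)\right) + 8450 = \left(25 + \left(2 - \sqrt{2919}\right)\right) + 8450 = \left(27 - \sqrt{2919}\right) + 8450 = 8477 - \sqrt{2919}$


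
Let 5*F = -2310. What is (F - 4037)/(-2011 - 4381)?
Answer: 4499/6392 ≈ 0.70385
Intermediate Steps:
F = -462 (F = (⅕)*(-2310) = -462)
(F - 4037)/(-2011 - 4381) = (-462 - 4037)/(-2011 - 4381) = -4499/(-6392) = -4499*(-1/6392) = 4499/6392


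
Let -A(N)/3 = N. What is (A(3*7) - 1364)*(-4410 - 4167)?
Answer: 12239379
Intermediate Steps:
A(N) = -3*N
(A(3*7) - 1364)*(-4410 - 4167) = (-9*7 - 1364)*(-4410 - 4167) = (-3*21 - 1364)*(-8577) = (-63 - 1364)*(-8577) = -1427*(-8577) = 12239379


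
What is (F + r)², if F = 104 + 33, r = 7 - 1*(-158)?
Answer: 91204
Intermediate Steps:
r = 165 (r = 7 + 158 = 165)
F = 137
(F + r)² = (137 + 165)² = 302² = 91204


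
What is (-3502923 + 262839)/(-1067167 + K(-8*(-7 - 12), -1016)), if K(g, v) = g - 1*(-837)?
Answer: 1620042/533089 ≈ 3.0390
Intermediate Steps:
K(g, v) = 837 + g (K(g, v) = g + 837 = 837 + g)
(-3502923 + 262839)/(-1067167 + K(-8*(-7 - 12), -1016)) = (-3502923 + 262839)/(-1067167 + (837 - 8*(-7 - 12))) = -3240084/(-1067167 + (837 - 8*(-19))) = -3240084/(-1067167 + (837 + 152)) = -3240084/(-1067167 + 989) = -3240084/(-1066178) = -3240084*(-1/1066178) = 1620042/533089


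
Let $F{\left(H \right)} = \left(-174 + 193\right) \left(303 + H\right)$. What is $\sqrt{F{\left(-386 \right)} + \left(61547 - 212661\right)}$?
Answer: $i \sqrt{152691} \approx 390.76 i$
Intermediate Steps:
$F{\left(H \right)} = 5757 + 19 H$ ($F{\left(H \right)} = 19 \left(303 + H\right) = 5757 + 19 H$)
$\sqrt{F{\left(-386 \right)} + \left(61547 - 212661\right)} = \sqrt{\left(5757 + 19 \left(-386\right)\right) + \left(61547 - 212661\right)} = \sqrt{\left(5757 - 7334\right) + \left(61547 - 212661\right)} = \sqrt{-1577 - 151114} = \sqrt{-152691} = i \sqrt{152691}$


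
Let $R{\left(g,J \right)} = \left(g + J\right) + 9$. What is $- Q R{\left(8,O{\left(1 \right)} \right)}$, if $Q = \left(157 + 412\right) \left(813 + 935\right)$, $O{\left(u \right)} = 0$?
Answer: $-16908404$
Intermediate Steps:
$Q = 994612$ ($Q = 569 \cdot 1748 = 994612$)
$R{\left(g,J \right)} = 9 + J + g$ ($R{\left(g,J \right)} = \left(J + g\right) + 9 = 9 + J + g$)
$- Q R{\left(8,O{\left(1 \right)} \right)} = \left(-1\right) 994612 \left(9 + 0 + 8\right) = \left(-994612\right) 17 = -16908404$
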